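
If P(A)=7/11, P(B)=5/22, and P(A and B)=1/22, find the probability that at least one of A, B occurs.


P(A∪B) = P(A) + P(B) - P(A∩B)
= 7/11 + 5/22 - 1/22 = 9/11

9/11


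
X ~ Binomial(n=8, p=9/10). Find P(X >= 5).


P(X>=5) = P(X=5) + P(X=6) + P(X=7) + P(X=8)
= 413343/12500000 + 3720087/25000000 + 4782969/12500000 + 43046721/100000000
= 19899513/20000000

19899513/20000000


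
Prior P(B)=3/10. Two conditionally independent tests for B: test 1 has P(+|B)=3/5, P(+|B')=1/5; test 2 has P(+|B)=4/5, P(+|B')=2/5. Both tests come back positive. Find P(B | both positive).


After test 1: P(+) = 3/5*3/10 + 1/5*7/10 = 8/25
P(B|+) = (9/50)/(8/25) = 9/16
After test 2 (use post1 as new prior): P(+) = 4/5*9/16 + 2/5*7/16 = 5/8
P(B|+,+) = (9/20)/(5/8) = 18/25

18/25


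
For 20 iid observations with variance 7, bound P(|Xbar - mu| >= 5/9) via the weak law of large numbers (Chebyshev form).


Var(Xbar) = Var(X)/n = 7/20
Chebyshev: P(|Xbar-mu| >= 5/9) <= Var(Xbar)/(5/9)^2 = (7/20)/(25/81) = 567/500
Bound exceeds 1, so trivial bound: 1

1


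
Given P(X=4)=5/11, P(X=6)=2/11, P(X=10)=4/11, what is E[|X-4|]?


E[|X-4|] = sum(g(x)*P(x))
= 0*5/11 + 2*2/11 + 6*4/11
= 28/11

28/11


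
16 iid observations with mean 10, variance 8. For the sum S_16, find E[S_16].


E[S_n] = n*E[X_1] = 16*10 = 160

160


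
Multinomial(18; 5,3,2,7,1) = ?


18! = 6402373705728000
Denominator: 5!=120 * 3!=6 * 2!=2 * 7!=5040 * 1!=1
Coefficient = 6402373705728000 / 7257600 = 882161280

882161280


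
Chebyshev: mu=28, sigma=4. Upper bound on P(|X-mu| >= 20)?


k = 20/4 = 5
Chebyshev: P(|X-mu| >= k*sigma) <= 1/k^2 = 1/5^2 = 1/25

1/25


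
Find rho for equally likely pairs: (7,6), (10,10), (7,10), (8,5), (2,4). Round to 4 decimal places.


Cov(X,Y) = 4.4000, Var(X) = 6.9600, Var(Y) = 6.4000
rho = Cov/(sqrt(VarX)*sqrt(VarY)) = 0.6593

0.6593


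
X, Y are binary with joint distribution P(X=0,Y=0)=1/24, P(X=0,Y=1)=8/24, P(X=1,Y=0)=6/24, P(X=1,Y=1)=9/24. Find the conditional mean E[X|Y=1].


P(Y=1) = 17/24
E[X|Y=1] = (0*8 + 1*9)/17 = 9/17

9/17


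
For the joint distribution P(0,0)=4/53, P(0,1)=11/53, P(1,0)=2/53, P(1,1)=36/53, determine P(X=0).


P(X=0) = P(0,0)+P(0,1) = 4/53 + 11/53 = 15/53

15/53


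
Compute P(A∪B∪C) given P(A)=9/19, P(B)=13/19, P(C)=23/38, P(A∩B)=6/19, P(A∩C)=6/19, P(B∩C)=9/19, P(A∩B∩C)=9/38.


P(A∪B∪C) = P(A)+P(B)+P(C) - P(AB)-P(AC)-P(BC) + P(ABC)
= 9/19+13/19+23/38 - 6/19-6/19-9/19 + 9/38
= 17/19

17/19


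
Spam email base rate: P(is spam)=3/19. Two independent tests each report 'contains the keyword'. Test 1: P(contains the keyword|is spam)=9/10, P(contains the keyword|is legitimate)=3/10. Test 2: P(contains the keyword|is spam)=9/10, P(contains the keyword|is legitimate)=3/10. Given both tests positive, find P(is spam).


After test 1: P(+) = 9/10*3/19 + 3/10*16/19 = 15/38
P(B|+) = (27/190)/(15/38) = 9/25
After test 2 (use post1 as new prior): P(+) = 9/10*9/25 + 3/10*16/25 = 129/250
P(B|+,+) = (81/250)/(129/250) = 27/43

27/43


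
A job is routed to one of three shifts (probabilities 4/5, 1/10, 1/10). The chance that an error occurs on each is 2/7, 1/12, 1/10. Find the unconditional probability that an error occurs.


P(A) = P(A|B1)P(B1) + P(A|B2)P(B2) + P(A|B3)P(B3)
= 2/7*4/5 + 1/12*1/10 + 1/10*1/10
= 8/35 + 1/120 + 1/100 = 1037/4200

1037/4200


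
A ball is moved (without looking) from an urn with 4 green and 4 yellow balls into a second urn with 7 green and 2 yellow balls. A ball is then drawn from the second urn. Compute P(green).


P(transfer green) = 4/8 = 1/2; P(transfer yellow) = 1/2
If green transferred: Urn II has 8 green of 10, so P(green|green moved) = 4/5
If yellow transferred: Urn II has 7 green of 10, so P(green|yellow moved) = 7/10
By total probability: P(green) = 1/2*4/5 + 1/2*7/10 = 3/4

3/4


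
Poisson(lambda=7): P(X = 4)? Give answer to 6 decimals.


P(X=4) = e^(-7) * 7^4 / 4!
≈ 0.0009118819656 * 2401 / 24
≈ 0.091226

0.091226


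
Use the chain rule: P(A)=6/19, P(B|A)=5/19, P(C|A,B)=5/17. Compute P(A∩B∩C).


P(A∩B∩C) = P(A) * P(B|A) * P(C|A∩B)
= 6/19 * 5/19 * 5/17
= 30/361 * 5/17 = 150/6137

150/6137


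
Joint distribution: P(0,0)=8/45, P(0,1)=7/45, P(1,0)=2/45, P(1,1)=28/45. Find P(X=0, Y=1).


Read from table: P(X=0, Y=1) = 7/45

7/45


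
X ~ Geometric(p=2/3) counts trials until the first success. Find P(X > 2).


P(X > 2) = P(first 2 trials all fail) = (1-p)^2 = (1/3)^2 = 1/9

1/9


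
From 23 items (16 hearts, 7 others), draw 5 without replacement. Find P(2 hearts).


P(X=2) = C(16,2)*C(7,3) / C(23,5)
= 120*35 / 33649
= 4200/33649 = 600/4807

600/4807


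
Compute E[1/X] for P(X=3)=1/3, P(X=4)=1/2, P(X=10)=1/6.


E[1/X] = sum(g(x)*P(x))
= 1/3*1/3 + 1/4*1/2 + 1/10*1/6
= 91/360

91/360


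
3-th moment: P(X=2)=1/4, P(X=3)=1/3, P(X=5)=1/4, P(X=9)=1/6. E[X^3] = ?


E[X^3] = sum(x^3 * P(x))
= 8*1/4 + 27*1/3 + 125*1/4 + 729*1/6
= 655/4

655/4


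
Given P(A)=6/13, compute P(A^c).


P(A') = 1 - P(A) = 1 - 6/13 = 7/13

7/13


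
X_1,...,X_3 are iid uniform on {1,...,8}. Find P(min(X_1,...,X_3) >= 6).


P(min >= 6) = P(all X_i >= 6) = (P(X_1 >= 6))^3
= (3/8)^3 = 27/512

27/512


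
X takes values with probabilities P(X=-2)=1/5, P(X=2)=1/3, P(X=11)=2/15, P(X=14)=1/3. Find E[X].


E[X] = sum(x * P(x))
= -2*1/5 + 2*1/3 + 11*2/15 + 14*1/3
= 32/5

32/5


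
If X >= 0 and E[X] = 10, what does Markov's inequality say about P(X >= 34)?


Markov: P(X >= a) <= E[X]/a
P(X >= 34) <= 10/34 = 5/17

5/17


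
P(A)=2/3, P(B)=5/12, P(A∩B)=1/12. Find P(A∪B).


P(A∪B) = P(A) + P(B) - P(A∩B)
= 2/3 + 5/12 - 1/12 = 1

1


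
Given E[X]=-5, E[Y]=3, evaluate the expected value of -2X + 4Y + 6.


E[-2X + 4Y + 6] = -2*E[X] + 4*E[Y] + 6
= (-2)*(-5) + (4)*(3) + (6)
= 10 + 12 + 6 = 28

28


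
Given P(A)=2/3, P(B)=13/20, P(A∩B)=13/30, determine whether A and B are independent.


P(A)*P(B) = 2/3*13/20 = 13/30
P(A∩B) = 13/30, which equals P(A)P(B), so independent

Yes, A and B are independent


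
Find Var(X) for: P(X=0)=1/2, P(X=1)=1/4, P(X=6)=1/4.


E[X] = 7/4, E[X^2] = 37/4
Var(X) = E[X^2] - (E[X])^2 = 37/4 - (7/4)^2 = 99/16

99/16


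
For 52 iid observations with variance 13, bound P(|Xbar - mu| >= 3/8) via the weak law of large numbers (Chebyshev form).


Var(Xbar) = Var(X)/n = 13/52
Chebyshev: P(|Xbar-mu| >= 3/8) <= Var(Xbar)/(3/8)^2 = (1/4)/(9/64) = 16/9
Bound exceeds 1, so trivial bound: 1

1


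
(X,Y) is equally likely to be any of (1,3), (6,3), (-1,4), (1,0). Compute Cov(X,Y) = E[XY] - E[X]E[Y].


E[X]=7/4, E[Y]=5/2, E[XY]=17/4
Cov(X,Y) = E[XY] - E[X]E[Y] = 17/4 - 7/4*5/2 = -1/8

-1/8


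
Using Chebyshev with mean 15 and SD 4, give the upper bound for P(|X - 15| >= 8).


k = 8/4 = 2
Chebyshev: P(|X-mu| >= k*sigma) <= 1/k^2 = 1/2^2 = 1/4

1/4


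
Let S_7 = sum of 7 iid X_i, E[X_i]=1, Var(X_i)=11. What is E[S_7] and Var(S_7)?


E[S_n] = n*mu = 7*1 = 7
Var(S_n) = n*sigma^2 = 7*11 = 77

E[S_7]=7, Var(S_7)=77


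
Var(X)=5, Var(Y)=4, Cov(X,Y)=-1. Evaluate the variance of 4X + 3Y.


Var(4X + 3Y) = 4^2*Var(X) + 3^2*Var(Y) + 2*4*3*Cov(X,Y)
= 16*5 + 9*4 + 24*(-1)
= 80 + 36 - 24 = 92

92


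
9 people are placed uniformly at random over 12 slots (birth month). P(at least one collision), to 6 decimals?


P(all different) = prod((12-i)/12 for i=0..8) = 0.015472
P(at least one match) = 1 - 0.015472 = 0.984528

0.984528


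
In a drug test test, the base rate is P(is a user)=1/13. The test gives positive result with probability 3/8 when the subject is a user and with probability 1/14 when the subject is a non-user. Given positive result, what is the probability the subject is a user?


P(A) = P(A|B)P(B) + P(A|B')P(B') = 3/8*1/13 + 1/14*12/13 = 69/728
P(B|A) = P(A|B)P(B)/P(A) = (3/104)/(69/728) = 7/23

7/23


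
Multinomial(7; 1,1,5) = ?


7! = 5040
Denominator: 1!=1 * 1!=1 * 5!=120
Coefficient = 5040 / 120 = 42

42


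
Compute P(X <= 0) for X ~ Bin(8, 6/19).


P(X<=0) = P(X=0)
= 815730721/16983563041
= 815730721/16983563041

815730721/16983563041


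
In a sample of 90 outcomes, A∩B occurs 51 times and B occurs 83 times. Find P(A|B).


P(A|B) = P(A∩B)/P(B) = (51/90)/(83/90) = 51/83

51/83


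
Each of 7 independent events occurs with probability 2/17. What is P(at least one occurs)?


P(at least one) = 1 - P(none)
P(none) = (1 - 2/17)^7 = (15/17)^7 = 170859375/410338673
P(at least one) = 1 - 170859375/410338673 = 239479298/410338673

239479298/410338673


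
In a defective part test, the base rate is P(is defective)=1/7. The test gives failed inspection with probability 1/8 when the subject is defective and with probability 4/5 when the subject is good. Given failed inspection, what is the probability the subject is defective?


P(A) = P(A|B)P(B) + P(A|B')P(B') = 1/8*1/7 + 4/5*6/7 = 197/280
P(B|A) = P(A|B)P(B)/P(A) = (1/56)/(197/280) = 5/197

5/197


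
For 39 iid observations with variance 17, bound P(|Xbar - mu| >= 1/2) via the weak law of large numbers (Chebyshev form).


Var(Xbar) = Var(X)/n = 17/39
Chebyshev: P(|Xbar-mu| >= 1/2) <= Var(Xbar)/(1/2)^2 = (17/39)/(1/4) = 68/39
Bound exceeds 1, so trivial bound: 1

1


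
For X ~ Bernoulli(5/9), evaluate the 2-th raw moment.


For Bernoulli: X in {0,1}
E[X^2] = 0^2*(1-5/9) + 1^2*5/9 = 5/9

5/9


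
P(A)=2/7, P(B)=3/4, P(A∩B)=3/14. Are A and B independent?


P(A)*P(B) = 2/7*3/4 = 3/14
P(A∩B) = 3/14, which equals P(A)P(B), so independent

Yes, A and B are independent


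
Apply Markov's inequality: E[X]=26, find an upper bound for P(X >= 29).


Markov: P(X >= a) <= E[X]/a
P(X >= 29) <= 26/29

26/29


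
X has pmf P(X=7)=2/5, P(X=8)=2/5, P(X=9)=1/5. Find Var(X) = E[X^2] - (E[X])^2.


E[X] = 39/5, E[X^2] = 307/5
Var(X) = E[X^2] - (E[X])^2 = 307/5 - (39/5)^2 = 14/25

14/25


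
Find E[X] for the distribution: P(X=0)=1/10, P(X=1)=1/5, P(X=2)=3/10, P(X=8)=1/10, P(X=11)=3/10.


E[X] = sum(x * P(x))
= 0*1/10 + 1*1/5 + 2*3/10 + 8*1/10 + 11*3/10
= 49/10

49/10


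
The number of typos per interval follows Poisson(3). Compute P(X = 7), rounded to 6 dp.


P(X=7) = e^(-3) * 3^7 / 7!
≈ 0.04978706837 * 2187 / 5040
≈ 0.021604

0.021604


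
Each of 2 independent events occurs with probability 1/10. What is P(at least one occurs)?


P(at least one) = 1 - P(none)
P(none) = (1 - 1/10)^2 = (9/10)^2 = 81/100
P(at least one) = 1 - 81/100 = 19/100

19/100


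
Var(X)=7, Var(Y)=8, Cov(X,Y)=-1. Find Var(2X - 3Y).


Var(2X - 3Y) = 2^2*Var(X) + (-3)^2*Var(Y) + 2*2*(-3)*Cov(X,Y)
= 4*7 + 9*8 - 12*(-1)
= 28 + 72 + 12 = 112

112


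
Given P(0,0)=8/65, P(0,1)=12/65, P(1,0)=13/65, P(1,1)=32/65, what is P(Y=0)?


P(Y=0) = P(0,0)+P(1,0) = 8/65 + 13/65 = 21/65

21/65


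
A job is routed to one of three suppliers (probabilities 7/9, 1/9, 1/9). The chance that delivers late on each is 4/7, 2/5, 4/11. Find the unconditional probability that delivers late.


P(A) = P(A|B1)P(B1) + P(A|B2)P(B2) + P(A|B3)P(B3)
= 4/7*7/9 + 2/5*1/9 + 4/11*1/9
= 4/9 + 2/45 + 4/99 = 262/495

262/495


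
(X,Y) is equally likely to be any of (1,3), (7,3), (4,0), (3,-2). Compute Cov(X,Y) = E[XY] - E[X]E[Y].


E[X]=15/4, E[Y]=1, E[XY]=9/2
Cov(X,Y) = E[XY] - E[X]E[Y] = 9/2 - 15/4*1 = 3/4

3/4


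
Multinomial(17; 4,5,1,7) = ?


17! = 355687428096000
Denominator: 4!=24 * 5!=120 * 1!=1 * 7!=5040
Coefficient = 355687428096000 / 14515200 = 24504480

24504480


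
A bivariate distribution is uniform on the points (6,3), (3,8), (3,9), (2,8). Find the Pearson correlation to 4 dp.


Cov(X,Y) = -3.2500, Var(X) = 2.2500, Var(Y) = 5.5000
rho = Cov/(sqrt(VarX)*sqrt(VarY)) = -0.9239

-0.9239


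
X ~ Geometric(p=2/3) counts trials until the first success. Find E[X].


For geometric (trials until first success), E[X] = 1/p = 1/(2/3) = 3/2

3/2


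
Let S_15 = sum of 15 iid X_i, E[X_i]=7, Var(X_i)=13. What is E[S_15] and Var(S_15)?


E[S_n] = n*mu = 15*7 = 105
Var(S_n) = n*sigma^2 = 15*13 = 195

E[S_15]=105, Var(S_15)=195


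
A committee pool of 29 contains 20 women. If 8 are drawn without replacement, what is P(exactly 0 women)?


P(X=0) = C(20,0)*C(9,8) / C(29,8)
= 1*9 / 4292145
= 9/4292145 = 1/476905

1/476905


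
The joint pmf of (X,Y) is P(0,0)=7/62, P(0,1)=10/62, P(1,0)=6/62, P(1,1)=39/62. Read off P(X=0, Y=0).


Read from table: P(X=0, Y=0) = 7/62

7/62


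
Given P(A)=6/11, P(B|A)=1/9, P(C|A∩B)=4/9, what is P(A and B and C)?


P(A∩B∩C) = P(A) * P(B|A) * P(C|A∩B)
= 6/11 * 1/9 * 4/9
= 2/33 * 4/9 = 8/297

8/297


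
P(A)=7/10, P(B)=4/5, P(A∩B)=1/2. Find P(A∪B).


P(A∪B) = P(A) + P(B) - P(A∩B)
= 7/10 + 4/5 - 1/2 = 1

1


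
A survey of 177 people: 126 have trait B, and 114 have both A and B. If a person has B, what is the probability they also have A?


P(A|B) = P(A∩B)/P(B) = (114/177)/(126/177) = 114/126 = 19/21

19/21


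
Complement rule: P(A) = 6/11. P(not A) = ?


P(A') = 1 - P(A) = 1 - 6/11 = 5/11

5/11


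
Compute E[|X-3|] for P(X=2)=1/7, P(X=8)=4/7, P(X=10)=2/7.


E[|X-3|] = sum(g(x)*P(x))
= 1*1/7 + 5*4/7 + 7*2/7
= 5

5


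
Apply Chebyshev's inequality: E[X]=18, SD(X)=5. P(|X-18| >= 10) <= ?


k = 10/5 = 2
Chebyshev: P(|X-mu| >= k*sigma) <= 1/k^2 = 1/2^2 = 1/4

1/4


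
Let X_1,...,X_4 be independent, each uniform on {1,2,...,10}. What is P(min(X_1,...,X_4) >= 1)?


P(min >= 1) = P(all X_i >= 1) = (P(X_1 >= 1))^4
= (10/10)^4 = 1^4 = 1

1


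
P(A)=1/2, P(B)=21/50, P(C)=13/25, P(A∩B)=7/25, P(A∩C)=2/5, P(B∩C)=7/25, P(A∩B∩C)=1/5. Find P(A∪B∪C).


P(A∪B∪C) = P(A)+P(B)+P(C) - P(AB)-P(AC)-P(BC) + P(ABC)
= 1/2+21/50+13/25 - 7/25-2/5-7/25 + 1/5
= 17/25

17/25


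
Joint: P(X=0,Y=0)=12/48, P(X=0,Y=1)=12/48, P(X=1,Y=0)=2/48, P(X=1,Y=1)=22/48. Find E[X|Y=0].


P(Y=0) = 14/48
E[X|Y=0] = (0*12 + 1*2)/14 = 2/14 = 1/7

1/7


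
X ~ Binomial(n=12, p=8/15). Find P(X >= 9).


P(X>=9) = P(X=9) + P(X=10) + P(X=11) + P(X=12)
= 2025613950976/25949267578125 + 1157493686272/43248779296875 + 240518168576/43248779296875 + 68719476736/129746337890625
= 959388319744/8649755859375

959388319744/8649755859375


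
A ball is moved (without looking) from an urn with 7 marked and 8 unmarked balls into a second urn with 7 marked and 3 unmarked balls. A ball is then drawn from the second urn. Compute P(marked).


P(transfer marked) = 7/15; P(transfer unmarked) = 8/15
If marked transferred: Urn II has 8 marked of 11, so P(marked|marked moved) = 8/11
If unmarked transferred: Urn II has 7 marked of 11, so P(marked|unmarked moved) = 7/11
By total probability: P(marked) = 7/15*8/11 + 8/15*7/11 = 112/165

112/165


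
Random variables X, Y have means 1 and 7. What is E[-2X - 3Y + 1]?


E[-2X - 3Y + 1] = -2*E[X] - 3*E[Y] + 1
= (-2)*(1) + (-3)*(7) + (1)
= -2 - 21 + 1 = -22

-22


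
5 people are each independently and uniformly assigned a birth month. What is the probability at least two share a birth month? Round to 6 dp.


P(all different) = prod((12-i)/12 for i=0..4) = 0.381944
P(at least one match) = 1 - 0.381944 = 0.618056

0.618056


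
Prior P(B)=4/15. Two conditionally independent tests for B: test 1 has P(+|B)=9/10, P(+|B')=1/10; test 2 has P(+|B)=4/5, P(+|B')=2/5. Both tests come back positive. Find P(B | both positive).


After test 1: P(+) = 9/10*4/15 + 1/10*11/15 = 47/150
P(B|+) = (6/25)/(47/150) = 36/47
After test 2 (use post1 as new prior): P(+) = 4/5*36/47 + 2/5*11/47 = 166/235
P(B|+,+) = (144/235)/(166/235) = 72/83

72/83


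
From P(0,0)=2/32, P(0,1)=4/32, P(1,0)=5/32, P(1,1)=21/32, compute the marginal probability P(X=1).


P(X=1) = P(1,0)+P(1,1) = 5/32 + 21/32 = 26/32 = 13/16

13/16


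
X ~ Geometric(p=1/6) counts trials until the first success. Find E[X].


For geometric (trials until first success), E[X] = 1/p = 1/(1/6) = 6

6


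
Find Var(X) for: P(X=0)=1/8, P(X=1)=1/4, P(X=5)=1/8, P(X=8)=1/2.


E[X] = 39/8, E[X^2] = 283/8
Var(X) = E[X^2] - (E[X])^2 = 283/8 - (39/8)^2 = 743/64

743/64


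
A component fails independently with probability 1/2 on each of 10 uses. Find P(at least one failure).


P(at least one) = 1 - P(none)
P(none) = (1 - 1/2)^10 = (1/2)^10 = 1/1024
P(at least one) = 1 - 1/1024 = 1023/1024

1023/1024


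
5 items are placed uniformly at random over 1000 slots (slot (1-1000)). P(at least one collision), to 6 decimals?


P(all different) = prod((1000-i)/1000 for i=0..4) = 0.990035
P(at least one match) = 1 - 0.990035 = 0.009965

0.009965


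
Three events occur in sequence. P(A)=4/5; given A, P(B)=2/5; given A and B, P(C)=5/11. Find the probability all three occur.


P(A∩B∩C) = P(A) * P(B|A) * P(C|A∩B)
= 4/5 * 2/5 * 5/11
= 8/25 * 5/11 = 8/55

8/55


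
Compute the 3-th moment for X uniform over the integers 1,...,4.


E[X^3] = (1/4) * sum(x^3 for x=1..4)
= 100/4 = 25

25


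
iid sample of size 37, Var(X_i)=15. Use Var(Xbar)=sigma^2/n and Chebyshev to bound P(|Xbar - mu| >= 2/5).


Var(Xbar) = Var(X)/n = 15/37
Chebyshev: P(|Xbar-mu| >= 2/5) <= Var(Xbar)/(2/5)^2 = (15/37)/(4/25) = 375/148
Bound exceeds 1, so trivial bound: 1

1


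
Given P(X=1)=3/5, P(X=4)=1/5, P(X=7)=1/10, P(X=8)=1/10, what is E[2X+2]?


E[2X+2] = sum(g(x)*P(x))
= 4*3/5 + 10*1/5 + 16*1/10 + 18*1/10
= 39/5

39/5


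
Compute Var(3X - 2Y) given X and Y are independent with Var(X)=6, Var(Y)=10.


Independence => Cov(X,Y)=0
Var(3X - 2Y) = 3^2*Var(X) + (-2)^2*Var(Y)
= 9*6 + 4*10 = 94

94


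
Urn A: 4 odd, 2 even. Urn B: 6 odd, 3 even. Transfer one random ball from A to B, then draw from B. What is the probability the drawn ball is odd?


P(transfer odd) = 4/6 = 2/3; P(transfer even) = 1/3
If odd transferred: Urn II has 7 odd of 10, so P(odd|odd moved) = 7/10
If even transferred: Urn II has 6 odd of 10, so P(odd|even moved) = 3/5
By total probability: P(odd) = 2/3*7/10 + 1/3*3/5 = 2/3

2/3


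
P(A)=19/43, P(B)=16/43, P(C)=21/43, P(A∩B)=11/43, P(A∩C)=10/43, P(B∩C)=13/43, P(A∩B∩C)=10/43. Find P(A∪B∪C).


P(A∪B∪C) = P(A)+P(B)+P(C) - P(AB)-P(AC)-P(BC) + P(ABC)
= 19/43+16/43+21/43 - 11/43-10/43-13/43 + 10/43
= 32/43

32/43


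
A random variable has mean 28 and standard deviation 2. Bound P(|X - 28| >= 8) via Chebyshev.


k = 8/2 = 4
Chebyshev: P(|X-mu| >= k*sigma) <= 1/k^2 = 1/4^2 = 1/16

1/16


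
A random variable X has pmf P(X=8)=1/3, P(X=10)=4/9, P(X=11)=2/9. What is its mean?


E[X] = sum(x * P(x))
= 8*1/3 + 10*4/9 + 11*2/9
= 86/9

86/9


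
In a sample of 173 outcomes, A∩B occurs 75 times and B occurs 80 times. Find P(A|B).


P(A|B) = P(A∩B)/P(B) = (75/173)/(80/173) = 75/80 = 15/16

15/16


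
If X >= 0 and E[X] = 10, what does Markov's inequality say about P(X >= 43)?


Markov: P(X >= a) <= E[X]/a
P(X >= 43) <= 10/43

10/43


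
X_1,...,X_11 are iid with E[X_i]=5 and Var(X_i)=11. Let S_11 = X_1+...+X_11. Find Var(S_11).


By independence, Var(S_n) = n*Var(X_1) = 11*11 = 121

121


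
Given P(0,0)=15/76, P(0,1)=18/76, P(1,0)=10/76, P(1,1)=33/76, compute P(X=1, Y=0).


Read from table: P(X=1, Y=0) = 10/76 = 5/38

5/38


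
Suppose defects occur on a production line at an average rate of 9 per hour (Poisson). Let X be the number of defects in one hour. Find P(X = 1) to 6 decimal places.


P(X=1) = e^(-9) * 9^1 / 1!
≈ 0.0001234098041 * 9 / 1
≈ 0.001111

0.001111


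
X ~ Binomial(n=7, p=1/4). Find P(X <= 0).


P(X<=0) = P(X=0)
= 2187/16384
= 2187/16384

2187/16384


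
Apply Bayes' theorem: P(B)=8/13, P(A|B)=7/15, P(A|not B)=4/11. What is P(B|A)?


P(A) = P(A|B)P(B) + P(A|B')P(B') = 7/15*8/13 + 4/11*5/13 = 916/2145
P(B|A) = P(A|B)P(B)/P(A) = (56/195)/(916/2145) = 154/229

154/229


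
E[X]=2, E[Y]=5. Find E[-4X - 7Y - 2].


E[-4X - 7Y - 2] = -4*E[X] - 7*E[Y] - 2
= (-4)*(2) + (-7)*(5) + (-2)
= -8 - 35 - 2 = -45

-45


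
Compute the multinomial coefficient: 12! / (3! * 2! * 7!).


12! = 479001600
Denominator: 3!=6 * 2!=2 * 7!=5040
Coefficient = 479001600 / 60480 = 7920

7920


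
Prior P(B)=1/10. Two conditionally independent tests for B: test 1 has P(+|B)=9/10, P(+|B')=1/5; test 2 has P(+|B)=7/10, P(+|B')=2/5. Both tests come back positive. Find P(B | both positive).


After test 1: P(+) = 9/10*1/10 + 1/5*9/10 = 27/100
P(B|+) = (9/100)/(27/100) = 1/3
After test 2 (use post1 as new prior): P(+) = 7/10*1/3 + 2/5*2/3 = 1/2
P(B|+,+) = (7/30)/(1/2) = 7/15

7/15


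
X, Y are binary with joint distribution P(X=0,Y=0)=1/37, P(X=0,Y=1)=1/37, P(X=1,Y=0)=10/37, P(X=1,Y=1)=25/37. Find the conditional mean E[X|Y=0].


P(Y=0) = 11/37
E[X|Y=0] = (0*1 + 1*10)/11 = 10/11

10/11


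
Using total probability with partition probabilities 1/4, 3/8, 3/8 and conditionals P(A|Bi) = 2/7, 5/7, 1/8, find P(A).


P(A) = P(A|B1)P(B1) + P(A|B2)P(B2) + P(A|B3)P(B3)
= 2/7*1/4 + 5/7*3/8 + 1/8*3/8
= 1/14 + 15/56 + 3/64 = 173/448

173/448


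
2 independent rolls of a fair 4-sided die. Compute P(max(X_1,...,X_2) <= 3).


P(max <= 3) = P(all X_i <= 3) = (P(X_1 <= 3))^2
= (3/4)^2 = 9/16

9/16


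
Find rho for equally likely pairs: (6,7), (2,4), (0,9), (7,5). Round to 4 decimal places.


Cov(X,Y) = -2.1875, Var(X) = 8.1875, Var(Y) = 3.6875
rho = Cov/(sqrt(VarX)*sqrt(VarY)) = -0.3981

-0.3981


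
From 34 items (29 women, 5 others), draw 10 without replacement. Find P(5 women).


P(X=5) = C(29,5)*C(5,5) / C(34,10)
= 118755*1 / 131128140
= 118755/131128140 = 21/23188

21/23188


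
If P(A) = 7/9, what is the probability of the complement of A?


P(A') = 1 - P(A) = 1 - 7/9 = 2/9

2/9


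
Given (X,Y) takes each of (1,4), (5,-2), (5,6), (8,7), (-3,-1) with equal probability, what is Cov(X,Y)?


E[X]=16/5, E[Y]=14/5, E[XY]=83/5
Cov(X,Y) = E[XY] - E[X]E[Y] = 83/5 - 16/5*14/5 = 191/25

191/25


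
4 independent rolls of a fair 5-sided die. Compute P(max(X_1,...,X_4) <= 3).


P(max <= 3) = P(all X_i <= 3) = (P(X_1 <= 3))^4
= (3/5)^4 = 81/625

81/625


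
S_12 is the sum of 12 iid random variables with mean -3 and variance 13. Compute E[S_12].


E[S_n] = n*E[X_1] = 12*-3 = -36

-36


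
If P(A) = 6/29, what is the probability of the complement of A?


P(A') = 1 - P(A) = 1 - 6/29 = 23/29

23/29


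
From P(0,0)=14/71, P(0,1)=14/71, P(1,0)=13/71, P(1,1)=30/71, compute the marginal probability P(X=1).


P(X=1) = P(1,0)+P(1,1) = 13/71 + 30/71 = 43/71

43/71


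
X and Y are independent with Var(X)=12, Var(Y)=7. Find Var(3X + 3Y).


Independence => Cov(X,Y)=0
Var(3X + 3Y) = 3^2*Var(X) + 3^2*Var(Y)
= 9*12 + 9*7 = 171

171


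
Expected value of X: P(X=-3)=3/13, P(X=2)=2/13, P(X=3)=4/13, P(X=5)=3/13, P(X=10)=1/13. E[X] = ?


E[X] = sum(x * P(x))
= -3*3/13 + 2*2/13 + 3*4/13 + 5*3/13 + 10*1/13
= 32/13

32/13


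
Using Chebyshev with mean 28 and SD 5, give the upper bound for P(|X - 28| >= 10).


k = 10/5 = 2
Chebyshev: P(|X-mu| >= k*sigma) <= 1/k^2 = 1/2^2 = 1/4

1/4


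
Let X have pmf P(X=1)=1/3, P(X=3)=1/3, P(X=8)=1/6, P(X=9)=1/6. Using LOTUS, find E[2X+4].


E[2X+4] = sum(g(x)*P(x))
= 6*1/3 + 10*1/3 + 20*1/6 + 22*1/6
= 37/3

37/3


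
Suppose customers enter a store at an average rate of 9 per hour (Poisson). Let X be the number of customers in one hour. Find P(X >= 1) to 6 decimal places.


P(X>=1) = 1 - P(X<=0) = 1 - (e^(-9)*9^0/0!)
≈ 1 - 0.0001234098 = 0.9998765902
≈ 0.999877

0.999877


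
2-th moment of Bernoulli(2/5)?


For Bernoulli: X in {0,1}
E[X^2] = 0^2*(1-2/5) + 1^2*2/5 = 2/5

2/5


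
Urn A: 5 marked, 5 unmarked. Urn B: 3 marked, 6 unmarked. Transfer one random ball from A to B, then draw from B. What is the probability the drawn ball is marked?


P(transfer marked) = 5/10 = 1/2; P(transfer unmarked) = 1/2
If marked transferred: Urn II has 4 marked of 10, so P(marked|marked moved) = 2/5
If unmarked transferred: Urn II has 3 marked of 10, so P(marked|unmarked moved) = 3/10
By total probability: P(marked) = 1/2*2/5 + 1/2*3/10 = 7/20

7/20


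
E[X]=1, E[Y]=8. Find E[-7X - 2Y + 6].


E[-7X - 2Y + 6] = -7*E[X] - 2*E[Y] + 6
= (-7)*(1) + (-2)*(8) + (6)
= -7 - 16 + 6 = -17

-17


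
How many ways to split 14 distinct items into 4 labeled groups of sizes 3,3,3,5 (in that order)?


14! = 87178291200
Denominator: 3!=6 * 3!=6 * 3!=6 * 5!=120
Coefficient = 87178291200 / 25920 = 3363360

3363360


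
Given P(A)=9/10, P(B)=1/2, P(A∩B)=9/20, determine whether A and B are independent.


P(A)*P(B) = 9/10*1/2 = 9/20
P(A∩B) = 9/20, which equals P(A)P(B), so independent

Yes, A and B are independent


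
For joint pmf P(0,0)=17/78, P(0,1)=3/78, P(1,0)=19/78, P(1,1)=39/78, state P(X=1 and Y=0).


Read from table: P(X=1, Y=0) = 19/78

19/78


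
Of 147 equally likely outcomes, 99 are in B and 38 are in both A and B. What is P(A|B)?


P(A|B) = P(A∩B)/P(B) = (38/147)/(99/147) = 38/99

38/99


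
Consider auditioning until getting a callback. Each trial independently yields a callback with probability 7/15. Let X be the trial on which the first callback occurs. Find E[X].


For geometric (trials until first success), E[X] = 1/p = 1/(7/15) = 15/7

15/7


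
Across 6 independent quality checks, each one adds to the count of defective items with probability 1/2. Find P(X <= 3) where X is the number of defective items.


P(X<=3) = P(X=0) + P(X=1) + P(X=2) + P(X=3)
= 1/64 + 3/32 + 15/64 + 5/16
= 21/32

21/32


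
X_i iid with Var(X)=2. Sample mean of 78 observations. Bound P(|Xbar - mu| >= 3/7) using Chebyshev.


Var(Xbar) = Var(X)/n = 2/78
Chebyshev: P(|Xbar-mu| >= 3/7) <= Var(Xbar)/(3/7)^2 = (1/39)/(9/49) = 49/351

49/351


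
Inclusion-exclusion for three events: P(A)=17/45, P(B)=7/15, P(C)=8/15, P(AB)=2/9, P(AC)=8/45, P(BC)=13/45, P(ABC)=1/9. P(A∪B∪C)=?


P(A∪B∪C) = P(A)+P(B)+P(C) - P(AB)-P(AC)-P(BC) + P(ABC)
= 17/45+7/15+8/15 - 2/9-8/45-13/45 + 1/9
= 4/5

4/5


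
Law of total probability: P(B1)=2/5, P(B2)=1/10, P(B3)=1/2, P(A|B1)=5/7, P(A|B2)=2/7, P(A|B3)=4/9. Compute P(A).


P(A) = P(A|B1)P(B1) + P(A|B2)P(B2) + P(A|B3)P(B3)
= 5/7*2/5 + 2/7*1/10 + 4/9*1/2
= 2/7 + 1/35 + 2/9 = 169/315

169/315


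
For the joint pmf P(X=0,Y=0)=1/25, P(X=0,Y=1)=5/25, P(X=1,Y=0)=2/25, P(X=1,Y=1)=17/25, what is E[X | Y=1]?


P(Y=1) = 22/25
E[X|Y=1] = (0*5 + 1*17)/22 = 17/22

17/22


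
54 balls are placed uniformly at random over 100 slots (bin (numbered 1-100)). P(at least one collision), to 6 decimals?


P(all different) = prod((100-i)/100 for i=0..53) = 0.000000
P(at least one match) = 1 - 0.000000 = 1.000000

1.000000


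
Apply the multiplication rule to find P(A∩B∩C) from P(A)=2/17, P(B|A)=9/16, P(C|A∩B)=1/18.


P(A∩B∩C) = P(A) * P(B|A) * P(C|A∩B)
= 2/17 * 9/16 * 1/18
= 9/136 * 1/18 = 1/272

1/272


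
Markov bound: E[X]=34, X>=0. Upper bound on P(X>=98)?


Markov: P(X >= a) <= E[X]/a
P(X >= 98) <= 34/98 = 17/49

17/49


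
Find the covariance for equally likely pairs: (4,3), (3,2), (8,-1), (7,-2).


E[X]=11/2, E[Y]=1/2, E[XY]=-1
Cov(X,Y) = E[XY] - E[X]E[Y] = -1 - 11/2*1/2 = -15/4

-15/4


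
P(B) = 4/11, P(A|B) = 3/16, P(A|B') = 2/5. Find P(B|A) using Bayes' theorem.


P(A) = P(A|B)P(B) + P(A|B')P(B') = 3/16*4/11 + 2/5*7/11 = 71/220
P(B|A) = P(A|B)P(B)/P(A) = (3/44)/(71/220) = 15/71

15/71


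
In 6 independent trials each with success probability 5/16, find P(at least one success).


P(at least one) = 1 - P(none)
P(none) = (1 - 5/16)^6 = (11/16)^6 = 1771561/16777216
P(at least one) = 1 - 1771561/16777216 = 15005655/16777216

15005655/16777216


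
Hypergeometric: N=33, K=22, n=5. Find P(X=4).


P(X=4) = C(22,4)*C(11,1) / C(33,5)
= 7315*11 / 237336
= 80465/237336 = 7315/21576

7315/21576


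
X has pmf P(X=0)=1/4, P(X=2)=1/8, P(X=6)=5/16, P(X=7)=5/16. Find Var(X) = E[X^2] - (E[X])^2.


E[X] = 69/16, E[X^2] = 433/16
Var(X) = E[X^2] - (E[X])^2 = 433/16 - (69/16)^2 = 2167/256

2167/256


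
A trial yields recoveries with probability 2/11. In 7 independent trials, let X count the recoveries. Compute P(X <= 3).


P(X<=3) = P(X=0) + P(X=1) + P(X=2) + P(X=3)
= 4782969/19487171 + 7440174/19487171 + 4960116/19487171 + 1837080/19487171
= 19020339/19487171

19020339/19487171


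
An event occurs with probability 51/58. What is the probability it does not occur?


P(A') = 1 - P(A) = 1 - 51/58 = 7/58

7/58


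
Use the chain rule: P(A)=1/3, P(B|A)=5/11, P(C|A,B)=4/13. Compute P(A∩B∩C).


P(A∩B∩C) = P(A) * P(B|A) * P(C|A∩B)
= 1/3 * 5/11 * 4/13
= 5/33 * 4/13 = 20/429

20/429


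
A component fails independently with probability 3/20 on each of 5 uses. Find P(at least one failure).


P(at least one) = 1 - P(none)
P(none) = (1 - 3/20)^5 = (17/20)^5 = 1419857/3200000
P(at least one) = 1 - 1419857/3200000 = 1780143/3200000

1780143/3200000


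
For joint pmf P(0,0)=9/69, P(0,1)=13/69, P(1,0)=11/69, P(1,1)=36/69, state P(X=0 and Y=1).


Read from table: P(X=0, Y=1) = 13/69

13/69


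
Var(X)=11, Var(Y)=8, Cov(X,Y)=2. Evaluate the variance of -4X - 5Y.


Var(-4X - 5Y) = (-4)^2*Var(X) + (-5)^2*Var(Y) + 2*(-4)*(-5)*Cov(X,Y)
= 16*11 + 25*8 + 40*2
= 176 + 200 + 80 = 456

456


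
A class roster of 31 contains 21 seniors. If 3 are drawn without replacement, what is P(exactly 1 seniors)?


P(X=1) = C(21,1)*C(10,2) / C(31,3)
= 21*45 / 4495
= 945/4495 = 189/899

189/899


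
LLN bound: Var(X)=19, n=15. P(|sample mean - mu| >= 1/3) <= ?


Var(Xbar) = Var(X)/n = 19/15
Chebyshev: P(|Xbar-mu| >= 1/3) <= Var(Xbar)/(1/3)^2 = (19/15)/(1/9) = 57/5
Bound exceeds 1, so trivial bound: 1

1


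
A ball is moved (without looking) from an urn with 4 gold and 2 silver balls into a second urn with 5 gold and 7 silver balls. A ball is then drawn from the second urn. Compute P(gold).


P(transfer gold) = 4/6 = 2/3; P(transfer silver) = 1/3
If gold transferred: Urn II has 6 gold of 13, so P(gold|gold moved) = 6/13
If silver transferred: Urn II has 5 gold of 13, so P(gold|silver moved) = 5/13
By total probability: P(gold) = 2/3*6/13 + 1/3*5/13 = 17/39

17/39


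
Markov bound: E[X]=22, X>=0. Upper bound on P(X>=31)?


Markov: P(X >= a) <= E[X]/a
P(X >= 31) <= 22/31

22/31


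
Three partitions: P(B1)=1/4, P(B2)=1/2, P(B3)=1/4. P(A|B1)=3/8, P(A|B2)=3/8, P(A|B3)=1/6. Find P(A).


P(A) = P(A|B1)P(B1) + P(A|B2)P(B2) + P(A|B3)P(B3)
= 3/8*1/4 + 3/8*1/2 + 1/6*1/4
= 3/32 + 3/16 + 1/24 = 31/96

31/96


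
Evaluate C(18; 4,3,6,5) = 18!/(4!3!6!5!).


18! = 6402373705728000
Denominator: 4!=24 * 3!=6 * 6!=720 * 5!=120
Coefficient = 6402373705728000 / 12441600 = 514594080

514594080


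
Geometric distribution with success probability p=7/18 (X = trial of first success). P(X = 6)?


P(X=6) = (1-p)^5 * p = (11/18)^5 * 7/18
= 161051/1889568 * 7/18 = 1127357/34012224

1127357/34012224


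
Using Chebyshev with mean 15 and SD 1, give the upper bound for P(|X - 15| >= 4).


k = 4/1 = 4
Chebyshev: P(|X-mu| >= k*sigma) <= 1/k^2 = 1/4^2 = 1/16

1/16


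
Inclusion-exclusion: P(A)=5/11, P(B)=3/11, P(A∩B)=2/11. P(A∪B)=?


P(A∪B) = P(A) + P(B) - P(A∩B)
= 5/11 + 3/11 - 2/11 = 6/11

6/11


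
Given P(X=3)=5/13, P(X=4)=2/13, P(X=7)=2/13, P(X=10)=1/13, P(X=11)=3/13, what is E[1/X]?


E[1/X] = sum(g(x)*P(x))
= 1/3*5/13 + 1/4*2/13 + 1/7*2/13 + 1/10*1/13 + 1/11*3/13
= 251/1155

251/1155


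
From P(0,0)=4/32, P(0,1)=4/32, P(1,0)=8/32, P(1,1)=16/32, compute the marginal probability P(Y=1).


P(Y=1) = P(0,1)+P(1,1) = 4/32 + 16/32 = 20/32 = 5/8

5/8


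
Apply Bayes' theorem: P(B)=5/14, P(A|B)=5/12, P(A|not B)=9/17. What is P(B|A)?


P(A) = P(A|B)P(B) + P(A|B')P(B') = 5/12*5/14 + 9/17*9/14 = 1397/2856
P(B|A) = P(A|B)P(B)/P(A) = (25/168)/(1397/2856) = 425/1397

425/1397


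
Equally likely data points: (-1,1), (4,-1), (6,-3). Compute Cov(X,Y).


E[X]=3, E[Y]=-1, E[XY]=-23/3
Cov(X,Y) = E[XY] - E[X]E[Y] = -23/3 - 3*-1 = -14/3

-14/3


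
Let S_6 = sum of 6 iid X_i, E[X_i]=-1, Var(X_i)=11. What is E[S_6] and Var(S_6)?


E[S_n] = n*mu = 6*-1 = -6
Var(S_n) = n*sigma^2 = 6*11 = 66

E[S_6]=-6, Var(S_6)=66


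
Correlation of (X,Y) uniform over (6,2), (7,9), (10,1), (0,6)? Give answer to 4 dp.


Cov(X,Y) = -4.6250, Var(X) = 13.1875, Var(Y) = 10.2500
rho = Cov/(sqrt(VarX)*sqrt(VarY)) = -0.3978

-0.3978


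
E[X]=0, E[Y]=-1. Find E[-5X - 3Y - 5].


E[-5X - 3Y - 5] = -5*E[X] - 3*E[Y] - 5
= (-5)*(0) + (-3)*(-1) + (-5)
= 0 + 3 - 5 = -2

-2


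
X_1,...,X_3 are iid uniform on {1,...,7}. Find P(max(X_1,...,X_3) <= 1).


P(max <= 1) = P(all X_i <= 1) = (P(X_1 <= 1))^3
= (1/7)^3 = 1/343

1/343


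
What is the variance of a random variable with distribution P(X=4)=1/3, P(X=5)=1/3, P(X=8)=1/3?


E[X] = 17/3, E[X^2] = 35
Var(X) = E[X^2] - (E[X])^2 = 35 - (17/3)^2 = 26/9

26/9


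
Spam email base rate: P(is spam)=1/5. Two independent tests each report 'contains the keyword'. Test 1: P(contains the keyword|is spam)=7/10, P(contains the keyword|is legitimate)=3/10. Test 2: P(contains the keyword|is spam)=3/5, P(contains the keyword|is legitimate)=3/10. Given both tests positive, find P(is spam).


After test 1: P(+) = 7/10*1/5 + 3/10*4/5 = 19/50
P(B|+) = (7/50)/(19/50) = 7/19
After test 2 (use post1 as new prior): P(+) = 3/5*7/19 + 3/10*12/19 = 39/95
P(B|+,+) = (21/95)/(39/95) = 7/13

7/13


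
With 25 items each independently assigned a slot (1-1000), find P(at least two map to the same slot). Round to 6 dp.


P(all different) = prod((1000-i)/1000 for i=0..24) = 0.738983
P(at least one match) = 1 - 0.738983 = 0.261017

0.261017


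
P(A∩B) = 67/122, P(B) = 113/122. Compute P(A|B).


P(A|B) = P(A∩B)/P(B) = (67/122)/(113/122) = 67/113

67/113


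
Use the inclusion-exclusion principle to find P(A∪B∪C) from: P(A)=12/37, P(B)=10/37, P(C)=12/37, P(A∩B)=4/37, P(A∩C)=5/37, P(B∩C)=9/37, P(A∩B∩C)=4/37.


P(A∪B∪C) = P(A)+P(B)+P(C) - P(AB)-P(AC)-P(BC) + P(ABC)
= 12/37+10/37+12/37 - 4/37-5/37-9/37 + 4/37
= 20/37

20/37


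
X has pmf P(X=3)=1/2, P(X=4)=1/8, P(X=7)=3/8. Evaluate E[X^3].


E[X^3] = sum(x^3 * P(x))
= 27*1/2 + 64*1/8 + 343*3/8
= 1201/8

1201/8


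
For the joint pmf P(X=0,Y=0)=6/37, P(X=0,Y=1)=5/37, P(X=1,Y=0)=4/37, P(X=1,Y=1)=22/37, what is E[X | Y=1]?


P(Y=1) = 27/37
E[X|Y=1] = (0*5 + 1*22)/27 = 22/27

22/27


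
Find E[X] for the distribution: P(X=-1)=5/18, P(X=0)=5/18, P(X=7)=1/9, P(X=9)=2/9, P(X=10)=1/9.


E[X] = sum(x * P(x))
= -1*5/18 + 0*5/18 + 7*1/9 + 9*2/9 + 10*1/9
= 65/18

65/18


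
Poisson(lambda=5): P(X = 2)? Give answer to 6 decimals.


P(X=2) = e^(-5) * 5^2 / 2!
≈ 0.006737946999 * 25 / 2
≈ 0.084224

0.084224


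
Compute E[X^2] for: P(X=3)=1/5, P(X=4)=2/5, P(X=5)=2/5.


E[X^2] = sum(x^2 * P(x))
= 9*1/5 + 16*2/5 + 25*2/5
= 91/5

91/5


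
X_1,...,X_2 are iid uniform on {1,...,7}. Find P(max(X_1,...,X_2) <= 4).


P(max <= 4) = P(all X_i <= 4) = (P(X_1 <= 4))^2
= (4/7)^2 = 16/49

16/49


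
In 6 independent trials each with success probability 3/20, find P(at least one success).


P(at least one) = 1 - P(none)
P(none) = (1 - 3/20)^6 = (17/20)^6 = 24137569/64000000
P(at least one) = 1 - 24137569/64000000 = 39862431/64000000

39862431/64000000


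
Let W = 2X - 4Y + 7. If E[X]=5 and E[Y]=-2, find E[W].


E[2X - 4Y + 7] = 2*E[X] - 4*E[Y] + 7
= (2)*(5) + (-4)*(-2) + (7)
= 10 + 8 + 7 = 25

25


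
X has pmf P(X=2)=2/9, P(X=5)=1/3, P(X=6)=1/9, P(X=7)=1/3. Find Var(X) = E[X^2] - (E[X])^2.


E[X] = 46/9, E[X^2] = 266/9
Var(X) = E[X^2] - (E[X])^2 = 266/9 - (46/9)^2 = 278/81

278/81


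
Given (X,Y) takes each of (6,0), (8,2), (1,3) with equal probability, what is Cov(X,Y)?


E[X]=5, E[Y]=5/3, E[XY]=19/3
Cov(X,Y) = E[XY] - E[X]E[Y] = 19/3 - 5*5/3 = -2

-2


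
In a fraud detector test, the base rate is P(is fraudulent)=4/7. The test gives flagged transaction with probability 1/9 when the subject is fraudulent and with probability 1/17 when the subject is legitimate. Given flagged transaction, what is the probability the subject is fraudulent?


P(A) = P(A|B)P(B) + P(A|B')P(B') = 1/9*4/7 + 1/17*3/7 = 95/1071
P(B|A) = P(A|B)P(B)/P(A) = (4/63)/(95/1071) = 68/95

68/95


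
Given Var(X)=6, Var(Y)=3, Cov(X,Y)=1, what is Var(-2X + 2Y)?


Var(-2X + 2Y) = (-2)^2*Var(X) + 2^2*Var(Y) + 2*(-2)*2*Cov(X,Y)
= 4*6 + 4*3 - 8*1
= 24 + 12 - 8 = 28

28


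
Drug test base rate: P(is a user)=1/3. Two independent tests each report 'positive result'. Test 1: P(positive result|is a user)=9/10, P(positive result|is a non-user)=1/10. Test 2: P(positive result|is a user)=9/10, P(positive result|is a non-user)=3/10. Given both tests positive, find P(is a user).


After test 1: P(+) = 9/10*1/3 + 1/10*2/3 = 11/30
P(B|+) = (3/10)/(11/30) = 9/11
After test 2 (use post1 as new prior): P(+) = 9/10*9/11 + 3/10*2/11 = 87/110
P(B|+,+) = (81/110)/(87/110) = 27/29

27/29


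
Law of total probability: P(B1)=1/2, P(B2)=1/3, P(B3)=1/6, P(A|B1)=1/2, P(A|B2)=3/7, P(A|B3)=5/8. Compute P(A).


P(A) = P(A|B1)P(B1) + P(A|B2)P(B2) + P(A|B3)P(B3)
= 1/2*1/2 + 3/7*1/3 + 5/8*1/6
= 1/4 + 1/7 + 5/48 = 167/336

167/336


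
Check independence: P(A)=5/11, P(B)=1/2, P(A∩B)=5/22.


P(A)*P(B) = 5/11*1/2 = 5/22
P(A∩B) = 5/22, which equals P(A)P(B), so independent

Yes, A and B are independent


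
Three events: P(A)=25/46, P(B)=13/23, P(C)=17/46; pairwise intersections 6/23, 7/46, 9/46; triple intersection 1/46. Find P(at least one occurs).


P(A∪B∪C) = P(A)+P(B)+P(C) - P(AB)-P(AC)-P(BC) + P(ABC)
= 25/46+13/23+17/46 - 6/23-7/46-9/46 + 1/46
= 41/46

41/46


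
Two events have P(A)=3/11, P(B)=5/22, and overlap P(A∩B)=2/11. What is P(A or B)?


P(A∪B) = P(A) + P(B) - P(A∩B)
= 3/11 + 5/22 - 2/11 = 7/22

7/22


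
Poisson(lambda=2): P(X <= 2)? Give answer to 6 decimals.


P(X<=2) = e^(-2)*2^0/0! + e^(-2)*2^1/1! + e^(-2)*2^2/2!
≈ 0.1353352832 + 0.2706705665 + 0.2706705665
= 0.6766764162
≈ 0.676676

0.676676


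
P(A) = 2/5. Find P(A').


P(A') = 1 - P(A) = 1 - 2/5 = 3/5

3/5


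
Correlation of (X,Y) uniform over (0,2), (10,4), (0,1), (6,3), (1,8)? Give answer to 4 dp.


Cov(X,Y) = 0.9600, Var(X) = 15.8400, Var(Y) = 5.8400
rho = Cov/(sqrt(VarX)*sqrt(VarY)) = 0.0998

0.0998


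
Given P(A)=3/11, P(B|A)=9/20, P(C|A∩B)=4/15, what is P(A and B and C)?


P(A∩B∩C) = P(A) * P(B|A) * P(C|A∩B)
= 3/11 * 9/20 * 4/15
= 27/220 * 4/15 = 9/275

9/275


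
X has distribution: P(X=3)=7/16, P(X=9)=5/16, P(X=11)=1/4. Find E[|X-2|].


E[|X-2|] = sum(g(x)*P(x))
= 1*7/16 + 7*5/16 + 9*1/4
= 39/8

39/8


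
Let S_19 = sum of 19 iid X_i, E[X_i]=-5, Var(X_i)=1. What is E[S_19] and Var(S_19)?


E[S_n] = n*mu = 19*-5 = -95
Var(S_n) = n*sigma^2 = 19*1 = 19

E[S_19]=-95, Var(S_19)=19


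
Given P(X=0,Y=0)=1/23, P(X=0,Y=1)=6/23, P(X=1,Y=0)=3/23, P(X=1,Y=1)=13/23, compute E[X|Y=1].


P(Y=1) = 19/23
E[X|Y=1] = (0*6 + 1*13)/19 = 13/19

13/19


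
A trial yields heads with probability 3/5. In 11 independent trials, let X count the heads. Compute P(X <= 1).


P(X<=1) = P(X=0) + P(X=1)
= 2048/48828125 + 33792/48828125
= 7168/9765625

7168/9765625


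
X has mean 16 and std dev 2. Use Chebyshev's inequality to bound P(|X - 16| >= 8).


k = 8/2 = 4
Chebyshev: P(|X-mu| >= k*sigma) <= 1/k^2 = 1/4^2 = 1/16

1/16


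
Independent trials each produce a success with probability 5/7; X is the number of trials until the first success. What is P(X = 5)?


P(X=5) = (1-p)^4 * p = (2/7)^4 * 5/7
= 16/2401 * 5/7 = 80/16807

80/16807


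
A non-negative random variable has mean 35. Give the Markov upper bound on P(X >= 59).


Markov: P(X >= a) <= E[X]/a
P(X >= 59) <= 35/59

35/59
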